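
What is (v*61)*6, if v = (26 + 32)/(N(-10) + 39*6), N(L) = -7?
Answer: 21228/227 ≈ 93.515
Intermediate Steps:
v = 58/227 (v = (26 + 32)/(-7 + 39*6) = 58/(-7 + 234) = 58/227 ≈ 0.25551)
(v*61)*6 = ((58/227)*61)*6 = (3538/227)*6 = 21228/227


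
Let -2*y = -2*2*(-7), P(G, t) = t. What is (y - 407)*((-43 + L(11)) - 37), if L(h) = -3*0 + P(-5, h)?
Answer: 29049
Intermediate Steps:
y = -14 (y = -(-2*2)*(-7)/2 = -(-2)*(-7) = -½*28 = -14)
L(h) = h (L(h) = -3*0 + h = 0 + h = h)
(y - 407)*((-43 + L(11)) - 37) = (-14 - 407)*((-43 + 11) - 37) = -421*(-32 - 37) = -421*(-69) = 29049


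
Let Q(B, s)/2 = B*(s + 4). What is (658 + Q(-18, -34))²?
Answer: 3020644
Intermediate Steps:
Q(B, s) = 2*B*(4 + s) (Q(B, s) = 2*(B*(s + 4)) = 2*(B*(4 + s)) = 2*B*(4 + s))
(658 + Q(-18, -34))² = (658 + 2*(-18)*(4 - 34))² = (658 + 2*(-18)*(-30))² = (658 + 1080)² = 1738² = 3020644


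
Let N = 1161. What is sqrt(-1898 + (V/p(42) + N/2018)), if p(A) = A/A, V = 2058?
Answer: sqrt(653914738)/2018 ≈ 12.672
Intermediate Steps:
p(A) = 1
sqrt(-1898 + (V/p(42) + N/2018)) = sqrt(-1898 + (2058/1 + 1161/2018)) = sqrt(-1898 + (2058*1 + 1161*(1/2018))) = sqrt(-1898 + (2058 + 1161/2018)) = sqrt(-1898 + 4154205/2018) = sqrt(324041/2018) = sqrt(653914738)/2018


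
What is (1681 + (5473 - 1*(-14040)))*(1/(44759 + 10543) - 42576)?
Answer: -24951038666747/27651 ≈ -9.0236e+8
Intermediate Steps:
(1681 + (5473 - 1*(-14040)))*(1/(44759 + 10543) - 42576) = (1681 + (5473 + 14040))*(1/55302 - 42576) = (1681 + 19513)*(1/55302 - 42576) = 21194*(-2354537951/55302) = -24951038666747/27651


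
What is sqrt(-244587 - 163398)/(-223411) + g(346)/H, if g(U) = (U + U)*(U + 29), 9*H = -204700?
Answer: -23355/2047 - I*sqrt(407985)/223411 ≈ -11.409 - 0.002859*I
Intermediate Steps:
H = -204700/9 (H = (1/9)*(-204700) = -204700/9 ≈ -22744.)
g(U) = 2*U*(29 + U) (g(U) = (2*U)*(29 + U) = 2*U*(29 + U))
sqrt(-244587 - 163398)/(-223411) + g(346)/H = sqrt(-244587 - 163398)/(-223411) + (2*346*(29 + 346))/(-204700/9) = sqrt(-407985)*(-1/223411) + (2*346*375)*(-9/204700) = (I*sqrt(407985))*(-1/223411) + 259500*(-9/204700) = -I*sqrt(407985)/223411 - 23355/2047 = -23355/2047 - I*sqrt(407985)/223411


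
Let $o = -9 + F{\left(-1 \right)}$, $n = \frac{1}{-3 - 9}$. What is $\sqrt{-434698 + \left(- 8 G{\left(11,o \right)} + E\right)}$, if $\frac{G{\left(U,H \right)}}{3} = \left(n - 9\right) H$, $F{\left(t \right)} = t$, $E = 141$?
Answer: $7 i \sqrt{8913} \approx 660.86 i$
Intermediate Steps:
$n = - \frac{1}{12}$ ($n = \frac{1}{-12} = - \frac{1}{12} \approx -0.083333$)
$o = -10$ ($o = -9 - 1 = -10$)
$G{\left(U,H \right)} = - \frac{109 H}{4}$ ($G{\left(U,H \right)} = 3 \left(- \frac{1}{12} - 9\right) H = 3 \left(- \frac{109 H}{12}\right) = - \frac{109 H}{4}$)
$\sqrt{-434698 + \left(- 8 G{\left(11,o \right)} + E\right)} = \sqrt{-434698 + \left(- 8 \left(\left(- \frac{109}{4}\right) \left(-10\right)\right) + 141\right)} = \sqrt{-434698 + \left(\left(-8\right) \frac{545}{2} + 141\right)} = \sqrt{-434698 + \left(-2180 + 141\right)} = \sqrt{-434698 - 2039} = \sqrt{-436737} = 7 i \sqrt{8913}$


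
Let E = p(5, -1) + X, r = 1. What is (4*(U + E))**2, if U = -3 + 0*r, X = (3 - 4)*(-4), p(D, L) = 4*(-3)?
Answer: 1936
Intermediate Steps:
p(D, L) = -12
X = 4 (X = -1*(-4) = 4)
E = -8 (E = -12 + 4 = -8)
U = -3 (U = -3 + 0*1 = -3 + 0 = -3)
(4*(U + E))**2 = (4*(-3 - 8))**2 = (4*(-11))**2 = (-44)**2 = 1936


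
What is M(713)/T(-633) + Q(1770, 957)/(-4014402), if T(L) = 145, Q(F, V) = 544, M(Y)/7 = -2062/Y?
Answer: -29000059954/207514475385 ≈ -0.13975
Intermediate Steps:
M(Y) = -14434/Y (M(Y) = 7*(-2062/Y) = -14434/Y)
M(713)/T(-633) + Q(1770, 957)/(-4014402) = -14434/713/145 + 544/(-4014402) = -14434*1/713*(1/145) + 544*(-1/4014402) = -14434/713*1/145 - 272/2007201 = -14434/103385 - 272/2007201 = -29000059954/207514475385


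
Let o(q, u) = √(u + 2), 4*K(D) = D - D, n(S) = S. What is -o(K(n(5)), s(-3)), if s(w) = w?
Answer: -I ≈ -1.0*I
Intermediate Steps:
K(D) = 0 (K(D) = (D - D)/4 = (¼)*0 = 0)
o(q, u) = √(2 + u)
-o(K(n(5)), s(-3)) = -√(2 - 3) = -√(-1) = -I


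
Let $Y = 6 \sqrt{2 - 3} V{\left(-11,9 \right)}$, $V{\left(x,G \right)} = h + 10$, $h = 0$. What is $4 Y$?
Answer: $240 i \approx 240.0 i$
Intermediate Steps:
$V{\left(x,G \right)} = 10$ ($V{\left(x,G \right)} = 0 + 10 = 10$)
$Y = 60 i$ ($Y = 6 \sqrt{2 - 3} \cdot 10 = 6 \sqrt{-1} \cdot 10 = 6 i 10 = 60 i \approx 60.0 i$)
$4 Y = 4 \cdot 60 i = 240 i$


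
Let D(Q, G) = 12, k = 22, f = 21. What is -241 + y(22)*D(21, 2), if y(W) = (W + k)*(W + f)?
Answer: 22463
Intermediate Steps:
y(W) = (21 + W)*(22 + W) (y(W) = (W + 22)*(W + 21) = (22 + W)*(21 + W) = (21 + W)*(22 + W))
-241 + y(22)*D(21, 2) = -241 + (462 + 22**2 + 43*22)*12 = -241 + (462 + 484 + 946)*12 = -241 + 1892*12 = -241 + 22704 = 22463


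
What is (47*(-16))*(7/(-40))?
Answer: 658/5 ≈ 131.60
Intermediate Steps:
(47*(-16))*(7/(-40)) = -5264*(-1)/40 = -752*(-7/40) = 658/5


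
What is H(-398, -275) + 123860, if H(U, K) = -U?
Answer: 124258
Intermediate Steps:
H(-398, -275) + 123860 = -1*(-398) + 123860 = 398 + 123860 = 124258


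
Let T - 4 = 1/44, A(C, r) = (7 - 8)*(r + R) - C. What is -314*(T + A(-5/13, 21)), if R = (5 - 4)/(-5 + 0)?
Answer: 7360631/1430 ≈ 5147.3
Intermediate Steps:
R = -⅕ (R = 1/(-5) = 1*(-⅕) = -⅕ ≈ -0.20000)
A(C, r) = ⅕ - C - r (A(C, r) = (7 - 8)*(r - ⅕) - C = -(-⅕ + r) - C = (⅕ - r) - C = ⅕ - C - r)
T = 177/44 (T = 4 + 1/44 = 177/44 ≈ 4.0227)
-314*(T + A(-5/13, 21)) = -314*(177/44 + (⅕ - (-5)/13 - 1*21)) = -314*(177/44 + (⅕ - (-5)/13 - 21)) = -314*(177/44 + (⅕ - 1*(-5/13) - 21)) = -314*(177/44 + (⅕ + 5/13 - 21)) = -314*(177/44 - 1327/65) = -314*(-46883/2860) = 7360631/1430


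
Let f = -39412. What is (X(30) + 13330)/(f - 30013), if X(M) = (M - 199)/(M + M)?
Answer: -799631/4165500 ≈ -0.19197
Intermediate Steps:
X(M) = (-199 + M)/(2*M) (X(M) = (-199 + M)/((2*M)) = (-199 + M)*(1/(2*M)) = (-199 + M)/(2*M))
(X(30) + 13330)/(f - 30013) = ((1/2)*(-199 + 30)/30 + 13330)/(-39412 - 30013) = ((1/2)*(1/30)*(-169) + 13330)/(-69425) = (-169/60 + 13330)*(-1/69425) = (799631/60)*(-1/69425) = -799631/4165500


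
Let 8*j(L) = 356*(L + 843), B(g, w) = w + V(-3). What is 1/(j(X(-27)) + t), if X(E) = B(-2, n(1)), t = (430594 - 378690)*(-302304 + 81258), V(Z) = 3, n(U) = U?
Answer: -2/22946267785 ≈ -8.7160e-11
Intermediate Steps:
t = -11473171584 (t = 51904*(-221046) = -11473171584)
B(g, w) = 3 + w (B(g, w) = w + 3 = 3 + w)
X(E) = 4 (X(E) = 3 + 1 = 4)
j(L) = 75027/2 + 89*L/2 (j(L) = (356*(L + 843))/8 = (356*(843 + L))/8 = (300108 + 356*L)/8 = 75027/2 + 89*L/2)
1/(j(X(-27)) + t) = 1/((75027/2 + (89/2)*4) - 11473171584) = 1/((75027/2 + 178) - 11473171584) = 1/(75383/2 - 11473171584) = 1/(-22946267785/2) = -2/22946267785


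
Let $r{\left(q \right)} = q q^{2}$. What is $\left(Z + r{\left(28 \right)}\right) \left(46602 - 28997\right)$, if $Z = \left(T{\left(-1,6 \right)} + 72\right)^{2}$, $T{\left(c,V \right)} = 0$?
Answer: $477729280$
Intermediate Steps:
$r{\left(q \right)} = q^{3}$
$Z = 5184$ ($Z = \left(0 + 72\right)^{2} = 72^{2} = 5184$)
$\left(Z + r{\left(28 \right)}\right) \left(46602 - 28997\right) = \left(5184 + 28^{3}\right) \left(46602 - 28997\right) = \left(5184 + 21952\right) 17605 = 27136 \cdot 17605 = 477729280$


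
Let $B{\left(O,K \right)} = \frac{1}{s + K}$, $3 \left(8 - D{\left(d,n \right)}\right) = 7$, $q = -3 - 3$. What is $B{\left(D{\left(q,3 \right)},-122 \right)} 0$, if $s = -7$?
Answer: $0$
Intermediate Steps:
$q = -6$
$D{\left(d,n \right)} = \frac{17}{3}$ ($D{\left(d,n \right)} = 8 - \frac{7}{3} = \frac{17}{3}$)
$B{\left(O,K \right)} = \frac{1}{-7 + K}$
$B{\left(D{\left(q,3 \right)},-122 \right)} 0 = \frac{1}{-7 - 122} \cdot 0 = \frac{1}{-129} \cdot 0 = \left(- \frac{1}{129}\right) 0 = 0$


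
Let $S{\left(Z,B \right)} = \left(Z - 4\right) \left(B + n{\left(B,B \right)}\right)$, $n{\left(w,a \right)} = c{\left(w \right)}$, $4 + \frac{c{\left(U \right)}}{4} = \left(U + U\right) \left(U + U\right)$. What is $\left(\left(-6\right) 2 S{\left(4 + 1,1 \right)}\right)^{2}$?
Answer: $144$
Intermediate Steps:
$c{\left(U \right)} = -16 + 16 U^{2}$ ($c{\left(U \right)} = -16 + 4 \left(U + U\right) \left(U + U\right) = -16 + 4 \cdot 2 U 2 U = -16 + 4 \cdot 4 U^{2} = -16 + 16 U^{2}$)
$n{\left(w,a \right)} = -16 + 16 w^{2}$
$S{\left(Z,B \right)} = \left(-4 + Z\right) \left(-16 + B + 16 B^{2}\right)$ ($S{\left(Z,B \right)} = \left(Z - 4\right) \left(B + \left(-16 + 16 B^{2}\right)\right) = \left(-4 + Z\right) \left(-16 + B + 16 B^{2}\right)$)
$\left(\left(-6\right) 2 S{\left(4 + 1,1 \right)}\right)^{2} = \left(\left(-6\right) 2 \left(64 - 64 \cdot 1^{2} - 4 + 1 \left(4 + 1\right) + 16 \left(4 + 1\right) \left(-1 + 1^{2}\right)\right)\right)^{2} = \left(- 12 \left(64 - 64 - 4 + 1 \cdot 5 + 16 \cdot 5 \left(-1 + 1\right)\right)\right)^{2} = \left(- 12 \left(64 - 64 - 4 + 5 + 16 \cdot 5 \cdot 0\right)\right)^{2} = \left(- 12 \left(64 - 64 - 4 + 5 + 0\right)\right)^{2} = \left(\left(-12\right) 1\right)^{2} = \left(-12\right)^{2} = 144$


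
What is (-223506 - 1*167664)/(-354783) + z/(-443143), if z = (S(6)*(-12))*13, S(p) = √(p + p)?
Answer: 10030/9097 + 312*√3/443143 ≈ 1.1038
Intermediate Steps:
S(p) = √2*√p (S(p) = √(2*p) = √2*√p)
z = -312*√3 (z = ((√2*√6)*(-12))*13 = ((2*√3)*(-12))*13 = -24*√3*13 = -312*√3 ≈ -540.40)
(-223506 - 1*167664)/(-354783) + z/(-443143) = (-223506 - 1*167664)/(-354783) - 312*√3/(-443143) = (-223506 - 167664)*(-1/354783) - 312*√3*(-1/443143) = -391170*(-1/354783) + 312*√3/443143 = 10030/9097 + 312*√3/443143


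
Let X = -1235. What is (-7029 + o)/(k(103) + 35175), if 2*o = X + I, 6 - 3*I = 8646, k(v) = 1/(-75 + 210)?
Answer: -2453355/9497252 ≈ -0.25832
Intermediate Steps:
k(v) = 1/135
I = -2880 (I = 2 - ⅓*8646 = 2 - 2882 = -2880)
o = -4115/2 (o = (-1235 - 2880)/2 = (½)*(-4115) = -4115/2 ≈ -2057.5)
(-7029 + o)/(k(103) + 35175) = (-7029 - 4115/2)/(1/135 + 35175) = -18173/(2*4748626/135) = -18173/2*135/4748626 = -2453355/9497252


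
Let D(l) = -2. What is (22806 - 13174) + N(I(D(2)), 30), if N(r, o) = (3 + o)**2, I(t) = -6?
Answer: 10721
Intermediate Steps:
(22806 - 13174) + N(I(D(2)), 30) = (22806 - 13174) + (3 + 30)**2 = 9632 + 33**2 = 9632 + 1089 = 10721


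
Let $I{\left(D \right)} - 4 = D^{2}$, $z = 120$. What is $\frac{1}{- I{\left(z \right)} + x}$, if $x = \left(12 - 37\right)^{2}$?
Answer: $- \frac{1}{13779} \approx -7.2574 \cdot 10^{-5}$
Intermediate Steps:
$I{\left(D \right)} = 4 + D^{2}$
$x = 625$ ($x = \left(-25\right)^{2} = 625$)
$\frac{1}{- I{\left(z \right)} + x} = \frac{1}{- (4 + 120^{2}) + 625} = \frac{1}{- (4 + 14400) + 625} = \frac{1}{\left(-1\right) 14404 + 625} = \frac{1}{-14404 + 625} = \frac{1}{-13779} = - \frac{1}{13779}$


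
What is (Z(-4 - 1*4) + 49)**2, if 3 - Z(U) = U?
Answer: 3600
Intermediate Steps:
Z(U) = 3 - U
(Z(-4 - 1*4) + 49)**2 = ((3 - (-4 - 1*4)) + 49)**2 = ((3 - (-4 - 4)) + 49)**2 = ((3 - 1*(-8)) + 49)**2 = ((3 + 8) + 49)**2 = (11 + 49)**2 = 60**2 = 3600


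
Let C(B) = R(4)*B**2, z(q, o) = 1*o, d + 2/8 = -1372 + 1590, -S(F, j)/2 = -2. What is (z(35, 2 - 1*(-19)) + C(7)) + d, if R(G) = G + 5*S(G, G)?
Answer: 5659/4 ≈ 1414.8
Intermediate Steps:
S(F, j) = 4 (S(F, j) = -2*(-2) = 4)
d = 871/4 (d = -1/4 + (-1372 + 1590) = -1/4 + 218 = 871/4 ≈ 217.75)
R(G) = 20 + G (R(G) = G + 5*4 = G + 20 = 20 + G)
z(q, o) = o
C(B) = 24*B**2 (C(B) = (20 + 4)*B**2 = 24*B**2)
(z(35, 2 - 1*(-19)) + C(7)) + d = ((2 - 1*(-19)) + 24*7**2) + 871/4 = ((2 + 19) + 24*49) + 871/4 = (21 + 1176) + 871/4 = 1197 + 871/4 = 5659/4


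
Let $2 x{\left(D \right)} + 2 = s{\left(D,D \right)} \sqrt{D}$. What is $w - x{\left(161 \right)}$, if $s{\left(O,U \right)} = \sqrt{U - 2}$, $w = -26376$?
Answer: $-26375 - \frac{\sqrt{25599}}{2} \approx -26455.0$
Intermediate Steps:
$s{\left(O,U \right)} = \sqrt{-2 + U}$
$x{\left(D \right)} = -1 + \frac{\sqrt{D} \sqrt{-2 + D}}{2}$ ($x{\left(D \right)} = -1 + \frac{\sqrt{-2 + D} \sqrt{D}}{2} = -1 + \frac{\sqrt{D} \sqrt{-2 + D}}{2}$)
$w - x{\left(161 \right)} = -26376 - \left(-1 + \frac{\sqrt{161} \sqrt{-2 + 161}}{2}\right) = -26376 - \left(-1 + \frac{\sqrt{161} \sqrt{159}}{2}\right) = -26376 - \left(-1 + \frac{\sqrt{25599}}{2}\right) = -26376 + \left(1 - \frac{\sqrt{25599}}{2}\right) = -26375 - \frac{\sqrt{25599}}{2}$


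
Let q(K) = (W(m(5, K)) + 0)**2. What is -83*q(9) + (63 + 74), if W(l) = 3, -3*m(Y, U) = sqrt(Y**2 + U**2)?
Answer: -610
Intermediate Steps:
m(Y, U) = -sqrt(U**2 + Y**2)/3 (m(Y, U) = -sqrt(Y**2 + U**2)/3 = -sqrt(U**2 + Y**2)/3)
q(K) = 9 (q(K) = (3 + 0)**2 = 3**2 = 9)
-83*q(9) + (63 + 74) = -83*9 + (63 + 74) = -747 + 137 = -610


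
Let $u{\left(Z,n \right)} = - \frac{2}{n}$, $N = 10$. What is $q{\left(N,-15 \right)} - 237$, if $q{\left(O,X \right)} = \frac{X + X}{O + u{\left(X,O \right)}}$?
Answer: $- \frac{11763}{49} \approx -240.06$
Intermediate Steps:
$q{\left(O,X \right)} = \frac{2 X}{O - \frac{2}{O}}$ ($q{\left(O,X \right)} = \frac{X + X}{O - \frac{2}{O}} = \frac{2 X}{O - \frac{2}{O}}$)
$q{\left(N,-15 \right)} - 237 = 2 \cdot 10 \left(-15\right) \frac{1}{-2 + 10^{2}} - 237 = 2 \cdot 10 \left(-15\right) \frac{1}{-2 + 100} - 237 = 2 \cdot 10 \left(-15\right) \frac{1}{98} - 237 = - \frac{150}{49} - 237 = - \frac{11763}{49}$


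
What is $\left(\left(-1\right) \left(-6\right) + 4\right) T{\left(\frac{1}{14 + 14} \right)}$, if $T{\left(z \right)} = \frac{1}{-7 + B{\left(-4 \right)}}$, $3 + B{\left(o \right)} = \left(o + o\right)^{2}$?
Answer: $\frac{5}{27} \approx 0.18519$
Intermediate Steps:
$B{\left(o \right)} = -3 + 4 o^{2}$ ($B{\left(o \right)} = -3 + \left(o + o\right)^{2} = -3 + \left(2 o\right)^{2} = -3 + 4 o^{2}$)
$T{\left(z \right)} = \frac{1}{54}$ ($T{\left(z \right)} = \frac{1}{-7 - \left(3 - 4 \left(-4\right)^{2}\right)} = \frac{1}{-7 + \left(-3 + 4 \cdot 16\right)} = \frac{1}{-7 + \left(-3 + 64\right)} = \frac{1}{-7 + 61} = \frac{1}{54}$)
$\left(\left(-1\right) \left(-6\right) + 4\right) T{\left(\frac{1}{14 + 14} \right)} = \left(\left(-1\right) \left(-6\right) + 4\right) \frac{1}{54} = \left(6 + 4\right) \frac{1}{54} = 10 \cdot \frac{1}{54} = \frac{5}{27}$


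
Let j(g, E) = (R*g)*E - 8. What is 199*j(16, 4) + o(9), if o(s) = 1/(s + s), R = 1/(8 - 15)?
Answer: -429833/126 ≈ -3411.4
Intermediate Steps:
R = -1/7 (R = 1/(-7) = -1/7 ≈ -0.14286)
o(s) = 1/(2*s)
j(g, E) = -8 - E*g/7 (j(g, E) = (-g/7)*E - 8 = -E*g/7 - 8 = -8 - E*g/7)
199*j(16, 4) + o(9) = 199*(-8 - 1/7*4*16) + (1/2)/9 = 199*(-8 - 64/7) + (1/2)*(1/9) = 199*(-120/7) + 1/18 = -23880/7 + 1/18 = -429833/126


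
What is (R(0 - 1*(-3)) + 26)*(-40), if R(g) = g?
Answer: -1160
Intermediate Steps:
(R(0 - 1*(-3)) + 26)*(-40) = ((0 - 1*(-3)) + 26)*(-40) = ((0 + 3) + 26)*(-40) = (3 + 26)*(-40) = 29*(-40) = -1160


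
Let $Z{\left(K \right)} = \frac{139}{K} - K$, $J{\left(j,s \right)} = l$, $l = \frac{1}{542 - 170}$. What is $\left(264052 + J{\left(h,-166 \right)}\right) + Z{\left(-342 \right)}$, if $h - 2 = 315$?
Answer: $\frac{5606201815}{21204} \approx 2.6439 \cdot 10^{5}$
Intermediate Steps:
$l = \frac{1}{372}$ ($l = \frac{1}{542 - 170} = \frac{1}{372} \approx 0.0026882$)
$h = 317$ ($h = 2 + 315 = 317$)
$J{\left(j,s \right)} = \frac{1}{372}$
$Z{\left(K \right)} = - K + \frac{139}{K}$
$\left(264052 + J{\left(h,-166 \right)}\right) + Z{\left(-342 \right)} = \left(264052 + \frac{1}{372}\right) + \left(\left(-1\right) \left(-342\right) + \frac{139}{-342}\right) = \frac{98227345}{372} + \left(342 + 139 \left(- \frac{1}{342}\right)\right) = \frac{98227345}{372} + \left(342 - \frac{139}{342}\right) = \frac{98227345}{372} + \frac{116825}{342} = \frac{5606201815}{21204}$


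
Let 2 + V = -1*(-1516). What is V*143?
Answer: 216502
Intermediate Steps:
V = 1514 (V = -2 - 1*(-1516) = -2 + 1516 = 1514)
V*143 = 1514*143 = 216502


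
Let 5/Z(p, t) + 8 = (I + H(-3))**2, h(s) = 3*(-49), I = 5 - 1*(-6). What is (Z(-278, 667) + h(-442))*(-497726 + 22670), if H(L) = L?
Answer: 488535714/7 ≈ 6.9791e+7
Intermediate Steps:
I = 11 (I = 5 + 6 = 11)
h(s) = -147
Z(p, t) = 5/56 (Z(p, t) = 5/(-8 + (11 - 3)**2) = 5/(-8 + 8**2) = 5/(-8 + 64) = 5/56)
(Z(-278, 667) + h(-442))*(-497726 + 22670) = (5/56 - 147)*(-497726 + 22670) = -8227/56*(-475056) = 488535714/7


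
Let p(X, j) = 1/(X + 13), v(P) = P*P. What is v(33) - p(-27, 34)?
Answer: 15247/14 ≈ 1089.1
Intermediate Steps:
v(P) = P²
p(X, j) = 1/(13 + X)
v(33) - p(-27, 34) = 33² - 1/(13 - 27) = 1089 - 1/(-14) = 1089 - 1*(-1/14) = 1089 + 1/14 = 15247/14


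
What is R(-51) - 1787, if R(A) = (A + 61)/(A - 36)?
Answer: -155479/87 ≈ -1787.1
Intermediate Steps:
R(A) = (61 + A)/(-36 + A)
R(-51) - 1787 = (61 - 51)/(-36 - 51) - 1787 = 10/(-87) - 1787 = -1/87*10 - 1787 = -10/87 - 1787 = -155479/87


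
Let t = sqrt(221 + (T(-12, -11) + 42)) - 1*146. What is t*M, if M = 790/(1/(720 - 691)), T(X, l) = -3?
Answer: -3344860 + 45820*sqrt(65) ≈ -2.9754e+6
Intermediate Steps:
t = -146 + 2*sqrt(65) (t = sqrt(221 + (-3 + 42)) - 1*146 = sqrt(221 + 39) - 146 = sqrt(260) - 146 = 2*sqrt(65) - 146 = -146 + 2*sqrt(65) ≈ -129.88)
M = 22910 (M = 790/(1/29) = 790*29 = 22910)
t*M = (-146 + 2*sqrt(65))*22910 = -3344860 + 45820*sqrt(65)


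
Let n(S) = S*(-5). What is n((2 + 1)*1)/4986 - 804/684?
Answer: -37213/31578 ≈ -1.1784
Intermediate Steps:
n(S) = -5*S
n((2 + 1)*1)/4986 - 804/684 = -5*(2 + 1)/4986 - 804/684 = -15*(1/4986) - 804*1/684 = -5*3*(1/4986) - 67/57 = -15*1/4986 - 67/57 = -5/1662 - 67/57 = -37213/31578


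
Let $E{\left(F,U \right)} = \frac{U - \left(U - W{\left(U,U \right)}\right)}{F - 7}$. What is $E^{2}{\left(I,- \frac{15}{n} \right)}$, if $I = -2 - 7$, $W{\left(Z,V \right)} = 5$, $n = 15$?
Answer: $\frac{25}{256} \approx 0.097656$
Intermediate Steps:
$I = -9$
$E{\left(F,U \right)} = \frac{5}{-7 + F}$ ($E{\left(F,U \right)} = \frac{U - \left(-5 + U\right)}{F - 7} = \frac{5}{-7 + F}$)
$E^{2}{\left(I,- \frac{15}{n} \right)} = \left(\frac{5}{-7 - 9}\right)^{2} = \left(\frac{5}{-16}\right)^{2} = \left(5 \left(- \frac{1}{16}\right)\right)^{2} = \left(- \frac{5}{16}\right)^{2} = \frac{25}{256}$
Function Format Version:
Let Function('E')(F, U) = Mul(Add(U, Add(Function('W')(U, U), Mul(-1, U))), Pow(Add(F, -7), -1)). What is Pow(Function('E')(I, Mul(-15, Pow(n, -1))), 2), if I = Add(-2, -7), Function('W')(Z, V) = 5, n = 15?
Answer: Rational(25, 256) ≈ 0.097656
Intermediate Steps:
I = -9
Function('E')(F, U) = Mul(5, Pow(Add(-7, F), -1)) (Function('E')(F, U) = Mul(Add(U, Add(5, Mul(-1, U))), Pow(Add(F, -7), -1)) = Mul(5, Pow(Add(-7, F), -1)))
Pow(Function('E')(I, Mul(-15, Pow(n, -1))), 2) = Pow(Mul(5, Pow(Add(-7, -9), -1)), 2) = Pow(Mul(5, Pow(-16, -1)), 2) = Pow(Mul(5, Rational(-1, 16)), 2) = Pow(Rational(-5, 16), 2) = Rational(25, 256)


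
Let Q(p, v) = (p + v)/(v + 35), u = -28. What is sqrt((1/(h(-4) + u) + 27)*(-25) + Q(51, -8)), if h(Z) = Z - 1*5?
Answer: I*sqrt(74598549)/333 ≈ 25.937*I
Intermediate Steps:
h(Z) = -5 + Z (h(Z) = Z - 5 = -5 + Z)
Q(p, v) = (p + v)/(35 + v)
sqrt((1/(h(-4) + u) + 27)*(-25) + Q(51, -8)) = sqrt((1/((-5 - 4) - 28) + 27)*(-25) + (51 - 8)/(35 - 8)) = sqrt((1/(-9 - 28) + 27)*(-25) + 43/27) = sqrt((1/(-37) + 27)*(-25) + (1/27)*43) = sqrt((-1/37 + 27)*(-25) + 43/27) = sqrt((998/37)*(-25) + 43/27) = sqrt(-24950/37 + 43/27) = sqrt(-672059/999) = I*sqrt(74598549)/333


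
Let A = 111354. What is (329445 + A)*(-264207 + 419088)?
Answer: 68271389919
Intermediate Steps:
(329445 + A)*(-264207 + 419088) = (329445 + 111354)*(-264207 + 419088) = 440799*154881 = 68271389919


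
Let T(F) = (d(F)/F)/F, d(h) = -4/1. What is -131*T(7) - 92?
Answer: -3984/49 ≈ -81.306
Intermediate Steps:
d(h) = -4 (d(h) = -4*1 = -4)
T(F) = -4/F² (T(F) = (-4/F)/F = -4/F²)
-131*T(7) - 92 = -(-524)/7² - 92 = -(-524)/49 - 92 = -131*(-4/49) - 92 = 524/49 - 92 = -3984/49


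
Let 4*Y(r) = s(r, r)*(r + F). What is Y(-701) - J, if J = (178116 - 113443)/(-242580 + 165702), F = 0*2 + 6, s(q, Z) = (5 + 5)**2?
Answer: -1335690577/76878 ≈ -17374.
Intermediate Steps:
s(q, Z) = 100 (s(q, Z) = 10**2 = 100)
F = 6 (F = 0 + 6 = 6)
Y(r) = 150 + 25*r (Y(r) = (100*(r + 6))/4 = (100*(6 + r))/4 = (600 + 100*r)/4 = 150 + 25*r)
J = -64673/76878 (J = 64673/(-76878) = 64673*(-1/76878) = -64673/76878 ≈ -0.84124)
Y(-701) - J = (150 + 25*(-701)) - 1*(-64673/76878) = (150 - 17525) + 64673/76878 = -17375 + 64673/76878 = -1335690577/76878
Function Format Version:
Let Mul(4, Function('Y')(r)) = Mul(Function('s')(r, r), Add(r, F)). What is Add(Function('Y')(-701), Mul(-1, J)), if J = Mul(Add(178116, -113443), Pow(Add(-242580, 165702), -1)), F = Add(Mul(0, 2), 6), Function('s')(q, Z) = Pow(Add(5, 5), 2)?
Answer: Rational(-1335690577, 76878) ≈ -17374.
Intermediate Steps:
Function('s')(q, Z) = 100 (Function('s')(q, Z) = Pow(10, 2) = 100)
F = 6 (F = Add(0, 6) = 6)
Function('Y')(r) = Add(150, Mul(25, r)) (Function('Y')(r) = Mul(Rational(1, 4), Mul(100, Add(r, 6))) = Mul(Rational(1, 4), Mul(100, Add(6, r))) = Mul(Rational(1, 4), Add(600, Mul(100, r))) = Add(150, Mul(25, r)))
J = Rational(-64673, 76878) (J = Mul(64673, Pow(-76878, -1)) = Mul(64673, Rational(-1, 76878)) = Rational(-64673, 76878) ≈ -0.84124)
Add(Function('Y')(-701), Mul(-1, J)) = Add(Add(150, Mul(25, -701)), Mul(-1, Rational(-64673, 76878))) = Add(Add(150, -17525), Rational(64673, 76878)) = Add(-17375, Rational(64673, 76878)) = Rational(-1335690577, 76878)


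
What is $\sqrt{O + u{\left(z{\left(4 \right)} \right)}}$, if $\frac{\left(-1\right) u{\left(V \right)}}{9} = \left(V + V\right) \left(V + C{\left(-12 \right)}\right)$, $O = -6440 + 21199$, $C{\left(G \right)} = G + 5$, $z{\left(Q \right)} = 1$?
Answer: $\sqrt{14867} \approx 121.93$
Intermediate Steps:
$C{\left(G \right)} = 5 + G$
$O = 14759$
$u{\left(V \right)} = - 18 V \left(-7 + V\right)$ ($u{\left(V \right)} = - 9 \left(V + V\right) \left(V + \left(5 - 12\right)\right) = - 9 \cdot 2 V \left(V - 7\right) = - 9 \cdot 2 V \left(-7 + V\right) = - 18 V \left(-7 + V\right)$)
$\sqrt{O + u{\left(z{\left(4 \right)} \right)}} = \sqrt{14759 + 18 \cdot 1 \left(7 - 1\right)} = \sqrt{14759 + 18 \cdot 1 \cdot 6} = \sqrt{14759 + 108} = \sqrt{14867}$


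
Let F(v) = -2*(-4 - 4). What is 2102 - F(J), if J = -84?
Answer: 2086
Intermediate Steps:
F(v) = 16 (F(v) = -2*(-8) = 16)
2102 - F(J) = 2102 - 1*16 = 2102 - 16 = 2086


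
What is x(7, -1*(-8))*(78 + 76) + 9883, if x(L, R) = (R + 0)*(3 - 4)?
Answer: 8651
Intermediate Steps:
x(L, R) = -R (x(L, R) = R*(-1) = -R)
x(7, -1*(-8))*(78 + 76) + 9883 = (-(-1)*(-8))*(78 + 76) + 9883 = -1*8*154 + 9883 = -8*154 + 9883 = -1232 + 9883 = 8651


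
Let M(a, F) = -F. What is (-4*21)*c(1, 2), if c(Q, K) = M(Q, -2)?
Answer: -168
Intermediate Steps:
c(Q, K) = 2 (c(Q, K) = -1*(-2) = 2)
(-4*21)*c(1, 2) = -4*21*2 = -84*2 = -168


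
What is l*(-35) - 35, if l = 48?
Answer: -1715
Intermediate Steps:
l*(-35) - 35 = 48*(-35) - 35 = -1680 - 35 = -1715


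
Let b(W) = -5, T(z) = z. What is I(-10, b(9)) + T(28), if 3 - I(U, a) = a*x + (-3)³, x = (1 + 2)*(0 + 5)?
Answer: 133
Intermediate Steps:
x = 15 (x = 3*5 = 15)
I(U, a) = 30 - 15*a (I(U, a) = 3 - (a*15 + (-3)³) = 3 - (15*a - 27) = 3 - (-27 + 15*a) = 3 + (27 - 15*a) = 30 - 15*a)
I(-10, b(9)) + T(28) = (30 - 15*(-5)) + 28 = (30 + 75) + 28 = 105 + 28 = 133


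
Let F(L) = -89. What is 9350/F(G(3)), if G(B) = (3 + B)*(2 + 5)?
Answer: -9350/89 ≈ -105.06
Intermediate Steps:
G(B) = 21 + 7*B (G(B) = (3 + B)*7 = 21 + 7*B)
9350/F(G(3)) = 9350/(-89) = 9350*(-1/89) = -9350/89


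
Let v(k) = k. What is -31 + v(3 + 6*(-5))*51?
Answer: -1408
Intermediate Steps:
-31 + v(3 + 6*(-5))*51 = -31 + (3 + 6*(-5))*51 = -31 + (3 - 30)*51 = -31 - 27*51 = -31 - 1377 = -1408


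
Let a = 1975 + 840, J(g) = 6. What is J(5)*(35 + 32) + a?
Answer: 3217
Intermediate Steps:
a = 2815
J(5)*(35 + 32) + a = 6*(35 + 32) + 2815 = 6*67 + 2815 = 402 + 2815 = 3217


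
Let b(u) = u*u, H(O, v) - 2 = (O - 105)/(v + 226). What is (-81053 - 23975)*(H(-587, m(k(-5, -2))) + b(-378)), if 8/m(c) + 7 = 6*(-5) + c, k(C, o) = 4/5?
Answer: -43804583288048/2919 ≈ -1.5007e+10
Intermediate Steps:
k(C, o) = 4/5 (k(C, o) = 4*(1/5) = 4/5)
m(c) = 8/(-37 + c) (m(c) = 8/(-7 + (6*(-5) + c)) = 8/(-7 + (-30 + c)) = 8/(-37 + c))
H(O, v) = 2 + (-105 + O)/(226 + v) (H(O, v) = 2 + (O - 105)/(v + 226) = 2 + (-105 + O)/(226 + v))
b(u) = u**2
(-81053 - 23975)*(H(-587, m(k(-5, -2))) + b(-378)) = (-81053 - 23975)*((347 - 587 + 2*(8/(-37 + 4/5)))/(226 + 8/(-37 + 4/5)) + (-378)**2) = -105028*((347 - 587 + 2*(8/(-181/5)))/(226 + 8/(-181/5)) + 142884) = -105028*((347 - 587 + 2*(8*(-5/181)))/(226 + 8*(-5/181)) + 142884) = -105028*((347 - 587 + 2*(-40/181))/(226 - 40/181) + 142884) = -105028*((347 - 587 - 80/181)/(40866/181) + 142884) = -105028*((181/40866)*(-43520/181) + 142884) = -105028*(-21760/20433 + 142884) = -105028*2919527012/20433 = -43804583288048/2919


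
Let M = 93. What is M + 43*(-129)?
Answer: -5454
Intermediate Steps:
M + 43*(-129) = 93 + 43*(-129) = 93 - 5547 = -5454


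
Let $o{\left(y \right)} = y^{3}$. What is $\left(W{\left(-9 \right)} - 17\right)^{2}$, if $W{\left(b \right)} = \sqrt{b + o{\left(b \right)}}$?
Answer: $\left(17 - 3 i \sqrt{82}\right)^{2} \approx -449.0 - 923.65 i$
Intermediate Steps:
$W{\left(b \right)} = \sqrt{b + b^{3}}$
$\left(W{\left(-9 \right)} - 17\right)^{2} = \left(\sqrt{-9 + \left(-9\right)^{3}} - 17\right)^{2} = \left(\sqrt{-9 - 729} - 17\right)^{2} = \left(\sqrt{-738} - 17\right)^{2} = \left(3 i \sqrt{82} - 17\right)^{2} = \left(-17 + 3 i \sqrt{82}\right)^{2}$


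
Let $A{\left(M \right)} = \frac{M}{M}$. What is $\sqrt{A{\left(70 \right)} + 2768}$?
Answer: $\sqrt{2769} \approx 52.621$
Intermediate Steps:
$A{\left(M \right)} = 1$
$\sqrt{A{\left(70 \right)} + 2768} = \sqrt{1 + 2768} = \sqrt{2769}$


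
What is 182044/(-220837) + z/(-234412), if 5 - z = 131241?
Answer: -3422883399/12941710711 ≈ -0.26448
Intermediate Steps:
z = -131236 (z = 5 - 1*131241 = 5 - 131241 = -131236)
182044/(-220837) + z/(-234412) = 182044/(-220837) - 131236/(-234412) = 182044*(-1/220837) - 131236*(-1/234412) = -182044/220837 + 32809/58603 = -3422883399/12941710711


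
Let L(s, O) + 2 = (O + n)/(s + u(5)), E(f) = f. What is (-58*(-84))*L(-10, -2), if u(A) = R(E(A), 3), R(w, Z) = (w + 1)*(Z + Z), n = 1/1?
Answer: -129108/13 ≈ -9931.4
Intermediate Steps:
n = 1
R(w, Z) = 2*Z*(1 + w) (R(w, Z) = (1 + w)*(2*Z) = 2*Z*(1 + w))
u(A) = 6 + 6*A (u(A) = 2*3*(1 + A) = 6 + 6*A)
L(s, O) = -2 + (1 + O)/(36 + s) (L(s, O) = -2 + (O + 1)/(s + (6 + 6*5)) = -2 + (1 + O)/(s + (6 + 30)) = -2 + (1 + O)/(s + 36) = -2 + (1 + O)/(36 + s))
(-58*(-84))*L(-10, -2) = (-58*(-84))*((-71 - 2 - 2*(-10))/(36 - 10)) = 4872*((-71 - 2 + 20)/26) = 4872*((1/26)*(-53)) = 4872*(-53/26) = -129108/13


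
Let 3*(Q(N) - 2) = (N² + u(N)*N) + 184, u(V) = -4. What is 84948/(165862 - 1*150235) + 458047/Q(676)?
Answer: 20026446461/2367292558 ≈ 8.4596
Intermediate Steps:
Q(N) = 190/3 - 4*N/3 + N²/3 (Q(N) = 2 + ((N² - 4*N) + 184)/3 = 2 + (184 + N² - 4*N)/3 = 2 + (184/3 - 4*N/3 + N²/3) = 190/3 - 4*N/3 + N²/3)
84948/(165862 - 1*150235) + 458047/Q(676) = 84948/(165862 - 1*150235) + 458047/(190/3 - 4/3*676 + (⅓)*676²) = 84948/(165862 - 150235) + 458047/(190/3 - 2704/3 + (⅓)*456976) = 84948/15627 + 458047/(190/3 - 2704/3 + 456976/3) = 84948*(1/15627) + 458047/(454462/3) = 28316/5209 + 458047*(3/454462) = 28316/5209 + 1374141/454462 = 20026446461/2367292558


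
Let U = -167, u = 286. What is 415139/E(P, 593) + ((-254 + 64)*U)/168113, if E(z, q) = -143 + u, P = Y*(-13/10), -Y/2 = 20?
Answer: 6344981827/2185469 ≈ 2903.3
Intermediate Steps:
Y = -40 (Y = -2*20 = -40)
P = 52 (P = -(-520)/10 = -40*(-13/10) = 52)
E(z, q) = 143 (E(z, q) = -143 + 286 = 143)
415139/E(P, 593) + ((-254 + 64)*U)/168113 = 415139/143 + ((-254 + 64)*(-167))/168113 = 415139*(1/143) - 190*(-167)*(1/168113) = 415139/143 + 31730*(1/168113) = 415139/143 + 31730/168113 = 6344981827/2185469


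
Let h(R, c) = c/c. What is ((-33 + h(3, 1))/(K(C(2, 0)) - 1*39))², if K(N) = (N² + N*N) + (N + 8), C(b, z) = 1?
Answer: 64/49 ≈ 1.3061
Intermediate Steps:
K(N) = 8 + N + 2*N² (K(N) = (N² + N²) + (8 + N) = 2*N² + (8 + N) = 8 + N + 2*N²)
h(R, c) = 1
((-33 + h(3, 1))/(K(C(2, 0)) - 1*39))² = ((-33 + 1)/((8 + 1 + 2*1²) - 1*39))² = (-32/((8 + 1 + 2*1) - 39))² = (-32/((8 + 1 + 2) - 39))² = (-32/(11 - 39))² = (-32/(-28))² = (-32*(-1/28))² = (8/7)² = 64/49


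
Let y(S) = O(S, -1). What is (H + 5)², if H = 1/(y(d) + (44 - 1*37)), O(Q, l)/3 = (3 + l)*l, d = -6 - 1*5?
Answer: 36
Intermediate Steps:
d = -11 (d = -6 - 5 = -11)
O(Q, l) = 3*l*(3 + l) (O(Q, l) = 3*((3 + l)*l) = 3*(l*(3 + l)) = 3*l*(3 + l))
y(S) = -6 (y(S) = 3*(-1)*(3 - 1) = 3*(-1)*2 = -6)
H = 1 (H = 1/(-6 + (44 - 1*37)) = 1/(-6 + (44 - 37)) = 1/(-6 + 7) = 1/1 = 1)
(H + 5)² = (1 + 5)² = 6² = 36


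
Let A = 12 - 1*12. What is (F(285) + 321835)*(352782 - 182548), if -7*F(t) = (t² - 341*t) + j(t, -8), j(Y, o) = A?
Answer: 55175392910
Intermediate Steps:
A = 0 (A = 12 - 12 = 0)
j(Y, o) = 0
F(t) = -t²/7 + 341*t/7 (F(t) = -((t² - 341*t) + 0)/7 = -(t² - 341*t)/7 = -t²/7 + 341*t/7)
(F(285) + 321835)*(352782 - 182548) = ((⅐)*285*(341 - 1*285) + 321835)*(352782 - 182548) = ((⅐)*285*(341 - 285) + 321835)*170234 = ((⅐)*285*56 + 321835)*170234 = (2280 + 321835)*170234 = 324115*170234 = 55175392910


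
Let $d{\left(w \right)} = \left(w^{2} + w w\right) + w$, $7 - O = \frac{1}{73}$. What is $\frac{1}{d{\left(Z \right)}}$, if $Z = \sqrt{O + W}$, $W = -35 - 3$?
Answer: $- \frac{73 \sqrt{41318}}{- 82636 i + 4528 \sqrt{41318}} \approx -0.015993 - 0.0014359 i$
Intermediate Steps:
$O = \frac{510}{73}$ ($O = 7 - \frac{1}{73} = \frac{510}{73} \approx 6.9863$)
$W = -38$
$Z = \frac{2 i \sqrt{41318}}{73}$ ($Z = \sqrt{\frac{510}{73} - 38} = \sqrt{- \frac{2264}{73}} = \frac{2 i \sqrt{41318}}{73} \approx 5.569 i$)
$d{\left(w \right)} = w + 2 w^{2}$ ($d{\left(w \right)} = \left(w^{2} + w^{2}\right) + w = 2 w^{2} + w = w + 2 w^{2}$)
$\frac{1}{d{\left(Z \right)}} = \frac{1}{\frac{2 i \sqrt{41318}}{73} \left(1 + 2 \frac{2 i \sqrt{41318}}{73}\right)} = \frac{1}{\frac{2 i \sqrt{41318}}{73} \left(1 + \frac{4 i \sqrt{41318}}{73}\right)} = \frac{1}{\frac{2}{73} i \sqrt{41318} \left(1 + \frac{4 i \sqrt{41318}}{73}\right)} = - \frac{i \sqrt{41318}}{1132 \left(1 + \frac{4 i \sqrt{41318}}{73}\right)}$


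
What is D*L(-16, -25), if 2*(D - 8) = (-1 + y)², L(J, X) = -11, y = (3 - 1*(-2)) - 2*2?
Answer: -88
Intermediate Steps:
y = 1 (y = (3 + 2) - 4 = 5 - 4 = 1)
D = 8 (D = 8 + (-1 + 1)²/2 = 8 + (½)*0² = 8 + (½)*0 = 8 + 0 = 8)
D*L(-16, -25) = 8*(-11) = -88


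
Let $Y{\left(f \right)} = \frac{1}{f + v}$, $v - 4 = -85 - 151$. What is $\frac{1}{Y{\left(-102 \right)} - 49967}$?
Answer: $- \frac{334}{16688979} \approx -2.0013 \cdot 10^{-5}$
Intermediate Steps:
$v = -232$ ($v = 4 - 236 = -232$)
$Y{\left(f \right)} = \frac{1}{-232 + f}$ ($Y{\left(f \right)} = \frac{1}{f - 232} = \frac{1}{-232 + f}$)
$\frac{1}{Y{\left(-102 \right)} - 49967} = \frac{1}{\frac{1}{-232 - 102} - 49967} = \frac{1}{\frac{1}{-334} - 49967} = \frac{1}{- \frac{1}{334} - 49967} = \frac{1}{- \frac{16688979}{334}} = - \frac{334}{16688979}$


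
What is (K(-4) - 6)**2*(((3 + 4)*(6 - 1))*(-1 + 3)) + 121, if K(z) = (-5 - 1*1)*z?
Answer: 22801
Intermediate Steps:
K(z) = -6*z (K(z) = (-5 - 1)*z = -6*z)
(K(-4) - 6)**2*(((3 + 4)*(6 - 1))*(-1 + 3)) + 121 = (-6*(-4) - 6)**2*(((3 + 4)*(6 - 1))*(-1 + 3)) + 121 = (24 - 6)**2*((7*5)*2) + 121 = 18**2*(35*2) + 121 = 324*70 + 121 = 22680 + 121 = 22801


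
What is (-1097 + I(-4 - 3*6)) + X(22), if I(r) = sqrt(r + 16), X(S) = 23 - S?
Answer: -1096 + I*sqrt(6) ≈ -1096.0 + 2.4495*I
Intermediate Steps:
I(r) = sqrt(16 + r)
(-1097 + I(-4 - 3*6)) + X(22) = (-1097 + sqrt(16 + (-4 - 3*6))) + (23 - 1*22) = (-1097 + sqrt(16 + (-4 - 18))) + (23 - 22) = (-1097 + sqrt(16 - 22)) + 1 = (-1097 + sqrt(-6)) + 1 = (-1097 + I*sqrt(6)) + 1 = -1096 + I*sqrt(6)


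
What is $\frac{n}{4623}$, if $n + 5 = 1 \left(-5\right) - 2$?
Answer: $- \frac{4}{1541} \approx -0.0025957$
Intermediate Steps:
$n = -12$ ($n = -5 + \left(1 \left(-5\right) - 2\right) = -5 - 7 = -12$)
$\frac{n}{4623} = \frac{1}{4623} \left(-12\right) = - \frac{4}{1541}$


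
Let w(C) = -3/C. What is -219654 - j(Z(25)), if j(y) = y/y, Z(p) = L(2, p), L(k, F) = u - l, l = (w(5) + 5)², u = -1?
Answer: -219655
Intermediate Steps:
l = 484/25 (l = (-3/5 + 5)² = (-3*⅕ + 5)² = (-⅗ + 5)² = (22/5)² = 484/25 ≈ 19.360)
L(k, F) = -509/25 (L(k, F) = -1 - 1*484/25 = -1 - 484/25 = -509/25)
Z(p) = -509/25
j(y) = 1
-219654 - j(Z(25)) = -219654 - 1*1 = -219654 - 1 = -219655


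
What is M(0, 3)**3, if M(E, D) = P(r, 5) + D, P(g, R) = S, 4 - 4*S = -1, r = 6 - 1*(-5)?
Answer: 4913/64 ≈ 76.766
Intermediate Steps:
r = 11 (r = 6 + 5 = 11)
S = 5/4 (S = 1 - 1/4*(-1) = 1 + 1/4 = 5/4 ≈ 1.2500)
P(g, R) = 5/4
M(E, D) = 5/4 + D
M(0, 3)**3 = (5/4 + 3)**3 = (17/4)**3 = 4913/64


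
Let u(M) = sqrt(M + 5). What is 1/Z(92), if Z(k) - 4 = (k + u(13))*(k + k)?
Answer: 1411/23840268 - 23*sqrt(2)/11920134 ≈ 5.6457e-5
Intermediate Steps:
u(M) = sqrt(5 + M)
Z(k) = 4 + 2*k*(k + 3*sqrt(2)) (Z(k) = 4 + (k + sqrt(5 + 13))*(k + k) = 4 + (k + sqrt(18))*(2*k) = 4 + (k + 3*sqrt(2))*(2*k) = 4 + 2*k*(k + 3*sqrt(2)))
1/Z(92) = 1/(4 + 2*92**2 + 6*92*sqrt(2)) = 1/(4 + 2*8464 + 552*sqrt(2)) = 1/(4 + 16928 + 552*sqrt(2)) = 1/(16932 + 552*sqrt(2))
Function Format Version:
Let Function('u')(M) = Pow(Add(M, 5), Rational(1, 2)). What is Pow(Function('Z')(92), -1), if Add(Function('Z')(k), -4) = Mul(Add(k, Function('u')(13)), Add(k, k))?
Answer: Add(Rational(1411, 23840268), Mul(Rational(-23, 11920134), Pow(2, Rational(1, 2)))) ≈ 5.6457e-5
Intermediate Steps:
Function('u')(M) = Pow(Add(5, M), Rational(1, 2))
Function('Z')(k) = Add(4, Mul(2, k, Add(k, Mul(3, Pow(2, Rational(1, 2)))))) (Function('Z')(k) = Add(4, Mul(Add(k, Pow(Add(5, 13), Rational(1, 2))), Add(k, k))) = Add(4, Mul(Add(k, Pow(18, Rational(1, 2))), Mul(2, k))) = Add(4, Mul(Add(k, Mul(3, Pow(2, Rational(1, 2)))), Mul(2, k))) = Add(4, Mul(2, k, Add(k, Mul(3, Pow(2, Rational(1, 2)))))))
Pow(Function('Z')(92), -1) = Pow(Add(4, Mul(2, Pow(92, 2)), Mul(6, 92, Pow(2, Rational(1, 2)))), -1) = Pow(Add(4, Mul(2, 8464), Mul(552, Pow(2, Rational(1, 2)))), -1) = Pow(Add(4, 16928, Mul(552, Pow(2, Rational(1, 2)))), -1) = Pow(Add(16932, Mul(552, Pow(2, Rational(1, 2)))), -1)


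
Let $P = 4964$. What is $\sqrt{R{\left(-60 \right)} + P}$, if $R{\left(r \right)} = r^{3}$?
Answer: $2 i \sqrt{52759} \approx 459.39 i$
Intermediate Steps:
$\sqrt{R{\left(-60 \right)} + P} = \sqrt{\left(-60\right)^{3} + 4964} = \sqrt{-216000 + 4964} = \sqrt{-211036} = 2 i \sqrt{52759}$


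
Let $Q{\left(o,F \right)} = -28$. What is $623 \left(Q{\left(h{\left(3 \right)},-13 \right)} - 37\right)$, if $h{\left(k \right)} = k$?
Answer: $-40495$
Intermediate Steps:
$623 \left(Q{\left(h{\left(3 \right)},-13 \right)} - 37\right) = 623 \left(-28 - 37\right) = 623 \left(-65\right) = -40495$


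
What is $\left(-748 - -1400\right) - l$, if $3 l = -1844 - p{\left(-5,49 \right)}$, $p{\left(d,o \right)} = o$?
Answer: $1283$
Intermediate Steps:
$l = -631$ ($l = \frac{-1844 - 49}{3} = \frac{1}{3} \left(-1893\right) = -631$)
$\left(-748 - -1400\right) - l = \left(-748 - -1400\right) - -631 = \left(-748 + 1400\right) + 631 = 652 + 631 = 1283$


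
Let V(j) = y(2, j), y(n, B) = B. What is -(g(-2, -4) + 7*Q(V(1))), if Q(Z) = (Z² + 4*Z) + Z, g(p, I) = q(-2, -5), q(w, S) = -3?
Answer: -39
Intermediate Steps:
g(p, I) = -3
V(j) = j
Q(Z) = Z² + 5*Z
-(g(-2, -4) + 7*Q(V(1))) = -(-3 + 7*(1*(5 + 1))) = -(-3 + 7*(1*6)) = -(-3 + 7*6) = -(-3 + 42) = -1*39 = -39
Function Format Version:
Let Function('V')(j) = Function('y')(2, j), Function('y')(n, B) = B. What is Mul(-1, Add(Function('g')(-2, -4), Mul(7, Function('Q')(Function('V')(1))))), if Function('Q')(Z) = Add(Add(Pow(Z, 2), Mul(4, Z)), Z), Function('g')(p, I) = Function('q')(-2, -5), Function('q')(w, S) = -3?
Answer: -39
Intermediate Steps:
Function('g')(p, I) = -3
Function('V')(j) = j
Function('Q')(Z) = Add(Pow(Z, 2), Mul(5, Z))
Mul(-1, Add(Function('g')(-2, -4), Mul(7, Function('Q')(Function('V')(1))))) = Mul(-1, Add(-3, Mul(7, Mul(1, Add(5, 1))))) = Mul(-1, Add(-3, Mul(7, Mul(1, 6)))) = Mul(-1, Add(-3, Mul(7, 6))) = Mul(-1, Add(-3, 42)) = Mul(-1, 39) = -39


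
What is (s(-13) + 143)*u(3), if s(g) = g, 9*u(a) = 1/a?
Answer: 130/27 ≈ 4.8148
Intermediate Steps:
u(a) = 1/(9*a)
(s(-13) + 143)*u(3) = (-13 + 143)*((1/9)/3) = 130*((1/9)*(1/3)) = 130*(1/27) = 130/27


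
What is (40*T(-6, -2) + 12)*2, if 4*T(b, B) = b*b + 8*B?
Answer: 424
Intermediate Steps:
T(b, B) = 2*B + b²/4 (T(b, B) = (b*b + 8*B)/4 = (b² + 8*B)/4 = 2*B + b²/4)
(40*T(-6, -2) + 12)*2 = (40*(2*(-2) + (¼)*(-6)²) + 12)*2 = (40*(-4 + (¼)*36) + 12)*2 = (40*(-4 + 9) + 12)*2 = (40*5 + 12)*2 = (200 + 12)*2 = 212*2 = 424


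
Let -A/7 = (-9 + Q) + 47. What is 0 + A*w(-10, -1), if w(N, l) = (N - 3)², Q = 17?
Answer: -65065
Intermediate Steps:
w(N, l) = (-3 + N)²
A = -385 (A = -7*((-9 + 17) + 47) = -7*(8 + 47) = -7*55 = -385)
0 + A*w(-10, -1) = 0 - 385*(-3 - 10)² = 0 - 385*(-13)² = 0 - 385*169 = 0 - 65065 = -65065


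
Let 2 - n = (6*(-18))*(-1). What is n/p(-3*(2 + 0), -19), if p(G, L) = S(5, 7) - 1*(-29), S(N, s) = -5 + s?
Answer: -106/31 ≈ -3.4194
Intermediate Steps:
p(G, L) = 31 (p(G, L) = (-5 + 7) - 1*(-29) = 2 + 29 = 31)
n = -106 (n = 2 - 6*(-18)*(-1) = 2 - (-108)*(-1) = 2 - 1*108 = 2 - 108 = -106)
n/p(-3*(2 + 0), -19) = -106/31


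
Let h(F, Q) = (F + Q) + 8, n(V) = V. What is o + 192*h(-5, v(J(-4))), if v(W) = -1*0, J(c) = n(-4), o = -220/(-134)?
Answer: 38702/67 ≈ 577.64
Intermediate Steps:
o = 110/67 (o = -220*(-1/134) = 110/67 ≈ 1.6418)
J(c) = -4
v(W) = 0
h(F, Q) = 8 + F + Q
o + 192*h(-5, v(J(-4))) = 110/67 + 192*(8 - 5 + 0) = 110/67 + 192*3 = 110/67 + 576 = 38702/67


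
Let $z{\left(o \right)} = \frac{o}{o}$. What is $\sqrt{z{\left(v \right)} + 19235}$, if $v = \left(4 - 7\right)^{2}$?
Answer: $2 \sqrt{4809} \approx 138.69$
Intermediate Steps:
$v = 9$ ($v = \left(-3\right)^{2} = 9$)
$z{\left(o \right)} = 1$
$\sqrt{z{\left(v \right)} + 19235} = \sqrt{1 + 19235} = \sqrt{19236} = 2 \sqrt{4809}$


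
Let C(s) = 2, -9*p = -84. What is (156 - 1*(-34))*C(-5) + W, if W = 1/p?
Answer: 10643/28 ≈ 380.11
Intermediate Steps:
p = 28/3 (p = -⅑*(-84) = 28/3 ≈ 9.3333)
W = 3/28 (W = 1/(28/3) = 3/28 ≈ 0.10714)
(156 - 1*(-34))*C(-5) + W = (156 - 1*(-34))*2 + 3/28 = (156 + 34)*2 + 3/28 = 190*2 + 3/28 = 380 + 3/28 = 10643/28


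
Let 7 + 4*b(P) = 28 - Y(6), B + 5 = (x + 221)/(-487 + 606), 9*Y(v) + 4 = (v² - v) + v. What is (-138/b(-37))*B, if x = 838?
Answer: -2305152/18683 ≈ -123.38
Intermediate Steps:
Y(v) = -4/9 + v²/9 (Y(v) = -4/9 + ((v² - v) + v)/9 = -4/9 + v²/9)
B = 464/119 (B = -5 + (838 + 221)/(-487 + 606) = -5 + 1059/119 = 464/119 ≈ 3.8992)
b(P) = 157/36 (b(P) = -7/4 + (28 - (-4/9 + (⅑)*6²))/4 = -7/4 + (28 - (-4/9 + (⅑)*36))/4 = -7/4 + (28 - (-4/9 + 4))/4 = -7/4 + (28 - 1*32/9)/4 = -7/4 + (28 - 32/9)/4 = -7/4 + (¼)*(220/9) = -7/4 + 55/9 = 157/36)
(-138/b(-37))*B = -138/157/36*(464/119) = -138*36/157*(464/119) = -4968/157*464/119 = -2305152/18683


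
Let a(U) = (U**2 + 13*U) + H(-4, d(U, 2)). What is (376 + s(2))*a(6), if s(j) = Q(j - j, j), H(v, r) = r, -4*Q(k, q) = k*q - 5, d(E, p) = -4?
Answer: 82995/2 ≈ 41498.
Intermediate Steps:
Q(k, q) = 5/4 - k*q/4 (Q(k, q) = -(k*q - 5)/4 = -(-5 + k*q)/4 = 5/4 - k*q/4)
s(j) = 5/4 (s(j) = 5/4 - (j - j)*j/4 = 5/4 - 1/4*0*j = 5/4 + 0 = 5/4)
a(U) = -4 + U**2 + 13*U (a(U) = (U**2 + 13*U) - 4 = -4 + U**2 + 13*U)
(376 + s(2))*a(6) = (376 + 5/4)*(-4 + 6**2 + 13*6) = 1509*(-4 + 36 + 78)/4 = (1509/4)*110 = 82995/2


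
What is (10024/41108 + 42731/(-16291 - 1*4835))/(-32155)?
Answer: 386204731/6981233208810 ≈ 5.5320e-5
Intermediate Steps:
(10024/41108 + 42731/(-16291 - 1*4835))/(-32155) = (10024*(1/41108) + 42731/(-16291 - 4835))*(-1/32155) = (2506/10277 + 42731/(-21126))*(-1/32155) = (2506/10277 + 42731*(-1/21126))*(-1/32155) = (2506/10277 - 42731/21126)*(-1/32155) = -386204731/217111902*(-1/32155) = 386204731/6981233208810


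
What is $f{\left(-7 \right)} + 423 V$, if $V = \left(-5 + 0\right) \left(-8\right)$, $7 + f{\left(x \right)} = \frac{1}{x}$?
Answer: $\frac{118390}{7} \approx 16913.0$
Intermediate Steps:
$f{\left(x \right)} = -7 + \frac{1}{x}$
$V = 40$ ($V = \left(-5\right) \left(-8\right) = 40$)
$f{\left(-7 \right)} + 423 V = \left(-7 + \frac{1}{-7}\right) + 423 \cdot 40 = \left(-7 - \frac{1}{7}\right) + 16920 = - \frac{50}{7} + 16920 = \frac{118390}{7}$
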